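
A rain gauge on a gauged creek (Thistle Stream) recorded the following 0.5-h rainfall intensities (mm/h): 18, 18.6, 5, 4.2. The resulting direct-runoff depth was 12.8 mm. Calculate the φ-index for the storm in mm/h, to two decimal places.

Only the 2 blocks with intensity above φ contribute runoff: 18, 18.6 mm/h.
Σ(I−φ)·Δt = d  ⇒  (18+18.6 − 2φ)·0.5 = 12.8
φ = (36.60 − 12.8/0.5) / 2 = 5.50 mm/h.

φ ≈ 5.50 mm/h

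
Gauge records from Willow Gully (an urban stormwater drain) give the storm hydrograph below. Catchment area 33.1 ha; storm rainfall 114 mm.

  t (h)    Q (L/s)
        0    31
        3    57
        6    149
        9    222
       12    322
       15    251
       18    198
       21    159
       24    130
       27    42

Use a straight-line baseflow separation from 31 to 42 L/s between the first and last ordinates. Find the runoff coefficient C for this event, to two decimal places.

C ≈ 0.34

ΣQ_DR = 1196 L/s; V = ΣQ_DR·Δt = 1.292 × 10^7 L.
Runoff depth d = V / A = 39.02 mm.
C = d / P = 39.02 / 114 = 0.34.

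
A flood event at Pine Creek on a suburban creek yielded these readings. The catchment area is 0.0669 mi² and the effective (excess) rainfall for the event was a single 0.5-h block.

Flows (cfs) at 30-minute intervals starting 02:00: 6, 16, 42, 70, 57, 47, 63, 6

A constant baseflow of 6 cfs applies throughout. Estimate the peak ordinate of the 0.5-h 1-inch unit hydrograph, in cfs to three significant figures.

U_p ≈ 21.3 cfs

Direct runoff: 0.0, 10.0, 36.0, 64.0, 51.0, 41.0, 57.0, 0.0 cfs; ΣQ_DR = 259.0 cfs, peak = 64.0 cfs.
Runoff depth d = ΣQ_DR·Δt / A = 259.0 × 1800 / (0.0669 mi²) = 3.000 in.
The 1-inch UH is the DRH scaled by (1 in)/d, so U_p = 64.0 × 1/3.000 = 21.3 cfs.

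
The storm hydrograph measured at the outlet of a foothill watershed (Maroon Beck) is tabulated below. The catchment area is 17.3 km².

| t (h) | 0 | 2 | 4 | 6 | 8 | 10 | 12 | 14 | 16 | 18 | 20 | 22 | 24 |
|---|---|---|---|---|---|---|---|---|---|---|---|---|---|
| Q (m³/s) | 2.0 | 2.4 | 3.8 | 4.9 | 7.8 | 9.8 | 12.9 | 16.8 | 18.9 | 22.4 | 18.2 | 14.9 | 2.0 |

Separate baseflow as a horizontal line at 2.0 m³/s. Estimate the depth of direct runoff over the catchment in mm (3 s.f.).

Direct runoff: 0.0, 0.4, 1.8, 2.9, 5.8, 7.8, 10.9, 14.8, 16.9, 20.4, 16.2, 12.9, 0.0 m³/s; ΣQ_DR = 110.8 m³/s.
V = ΣQ_DR · Δt = 110.8 × 7200 s = 7.978 × 10^5 m³.
Over A = 17.3 km², depth = V / A = 46.1 mm.

d ≈ 46.1 mm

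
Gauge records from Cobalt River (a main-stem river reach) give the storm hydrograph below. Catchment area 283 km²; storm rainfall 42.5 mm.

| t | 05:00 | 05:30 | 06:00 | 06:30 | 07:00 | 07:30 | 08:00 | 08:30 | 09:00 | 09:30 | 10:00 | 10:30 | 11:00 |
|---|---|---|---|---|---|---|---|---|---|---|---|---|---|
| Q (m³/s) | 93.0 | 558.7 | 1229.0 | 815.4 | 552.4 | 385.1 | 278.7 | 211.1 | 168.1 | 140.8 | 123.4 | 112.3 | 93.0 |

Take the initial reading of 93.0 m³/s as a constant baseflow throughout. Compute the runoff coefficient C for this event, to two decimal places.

C ≈ 0.53

ΣQ_DR = 3552 m³/s; V = ΣQ_DR·Δt = 6.394 × 10^6 m³.
Runoff depth d = V / A = 22.59 mm.
C = d / P = 22.59 / 42.5 = 0.53.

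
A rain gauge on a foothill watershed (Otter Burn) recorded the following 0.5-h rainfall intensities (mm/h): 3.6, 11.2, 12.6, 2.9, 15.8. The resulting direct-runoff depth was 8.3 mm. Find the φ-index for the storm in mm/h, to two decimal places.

Only the 3 blocks with intensity above φ contribute runoff: 11.2, 12.6, 15.8 mm/h.
Σ(I−φ)·Δt = d  ⇒  (11.2+12.6+15.8 − 3φ)·0.5 = 8.3
φ = (39.60 − 8.3/0.5) / 3 = 7.67 mm/h.

φ ≈ 7.67 mm/h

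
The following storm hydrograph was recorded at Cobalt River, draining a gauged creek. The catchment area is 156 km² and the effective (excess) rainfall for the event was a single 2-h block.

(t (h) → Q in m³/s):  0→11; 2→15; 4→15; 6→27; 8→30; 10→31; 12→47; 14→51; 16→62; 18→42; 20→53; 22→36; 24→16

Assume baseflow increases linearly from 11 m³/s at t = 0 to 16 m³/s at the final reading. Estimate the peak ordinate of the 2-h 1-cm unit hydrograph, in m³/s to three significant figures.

Direct runoff: 0.00, 3.58, 3.17, 14.75, 17.33, 17.92, 33.50, 37.08, 47.67, 27.25, 37.83, 20.42, 0.00 m³/s; ΣQ_DR = 260.5 m³/s, peak = 47.67 m³/s.
Runoff depth d = ΣQ_DR·Δt / A = 260.5 × 7200 / (156 km²) = 12.02 mm.
The 1-cm UH is the DRH scaled by (10 mm)/d, so U_p = 47.67 × 10/12.02 = 39.6 m³/s.

U_p ≈ 39.6 m³/s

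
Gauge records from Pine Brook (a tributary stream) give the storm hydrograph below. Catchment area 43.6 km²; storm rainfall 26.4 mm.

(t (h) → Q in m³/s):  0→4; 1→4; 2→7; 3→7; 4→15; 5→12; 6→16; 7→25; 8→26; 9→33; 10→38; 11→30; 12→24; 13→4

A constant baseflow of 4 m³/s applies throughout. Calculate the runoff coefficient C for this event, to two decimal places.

ΣQ_DR = 189.0 m³/s; V = ΣQ_DR·Δt = 6.804 × 10^5 m³.
Runoff depth d = V / A = 15.61 mm.
C = d / P = 15.61 / 26.4 = 0.59.

C ≈ 0.59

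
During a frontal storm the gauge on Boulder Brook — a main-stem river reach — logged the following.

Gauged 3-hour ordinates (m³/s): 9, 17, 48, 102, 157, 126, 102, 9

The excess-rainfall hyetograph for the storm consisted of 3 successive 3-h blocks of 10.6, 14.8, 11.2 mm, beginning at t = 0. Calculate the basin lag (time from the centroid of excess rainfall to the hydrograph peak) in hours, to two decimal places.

t_L ≈ 7.45 h

Centroid of excess rainfall: t_c = Σ P_i·t̄_i / ΣP_i = 4.5492 h (block centres at 1.5, 4.5, 7.5 h).
Hydrograph peak occurs at t = 12 h, so basin lag t_L = 12 − 4.5492 = 7.45 h.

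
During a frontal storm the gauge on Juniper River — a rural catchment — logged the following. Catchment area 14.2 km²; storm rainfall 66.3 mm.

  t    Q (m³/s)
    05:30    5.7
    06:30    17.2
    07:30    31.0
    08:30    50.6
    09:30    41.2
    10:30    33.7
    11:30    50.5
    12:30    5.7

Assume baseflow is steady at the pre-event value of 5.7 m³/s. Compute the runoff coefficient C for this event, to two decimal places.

ΣQ_DR = 190.0 m³/s; V = ΣQ_DR·Δt = 6.840 × 10^5 m³.
Runoff depth d = V / A = 48.17 mm.
C = d / P = 48.17 / 66.3 = 0.73.

C ≈ 0.73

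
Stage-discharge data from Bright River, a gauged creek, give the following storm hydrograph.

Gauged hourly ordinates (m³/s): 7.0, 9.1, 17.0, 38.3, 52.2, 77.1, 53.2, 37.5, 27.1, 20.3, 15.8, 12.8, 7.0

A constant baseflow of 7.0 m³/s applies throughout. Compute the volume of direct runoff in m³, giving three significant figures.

Direct-runoff ordinates (Q − Q_b): 0.0, 2.1, 10.0, 31.3, 45.2, 70.1, 46.2, 30.5, 20.1, 13.3, 8.8, 5.8, 0.0 m³/s.
ΣQ_DR = 283.4 m³/s.
With Δt = 1 h = 3600 s, V = ΣQ_DR · Δt = 283.4 × 3600 = 1.02 × 10^6 m³.

V ≈ 1.02 × 10^6 m³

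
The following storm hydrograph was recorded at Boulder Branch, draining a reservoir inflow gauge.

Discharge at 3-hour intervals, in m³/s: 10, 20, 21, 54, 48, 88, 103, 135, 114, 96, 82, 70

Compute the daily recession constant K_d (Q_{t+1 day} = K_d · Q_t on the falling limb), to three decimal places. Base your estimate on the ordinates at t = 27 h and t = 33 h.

Between t = 27 h and t = 33 h the flow falls from 96 to 70 m³/s over 2×3 h = 6 h.
Per-interval ratio K = (70/96)^(1/2) = 0.8539; K_d = K^(24/3) = 0.283.

K_d ≈ 0.283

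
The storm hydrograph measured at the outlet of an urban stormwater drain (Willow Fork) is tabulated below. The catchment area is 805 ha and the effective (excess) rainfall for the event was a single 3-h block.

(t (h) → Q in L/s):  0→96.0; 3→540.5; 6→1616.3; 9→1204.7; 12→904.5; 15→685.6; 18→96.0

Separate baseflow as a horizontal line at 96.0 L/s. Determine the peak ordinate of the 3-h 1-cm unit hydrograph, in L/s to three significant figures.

Direct runoff: 0.0, 444.5, 1520.3, 1108.7, 808.5, 589.6, 0.0 L/s; ΣQ_DR = 4472 L/s, peak = 1520.3 L/s.
Runoff depth d = ΣQ_DR·Δt / A = 4472 × 10800 / (805 ha) = 5.999 mm.
The 1-cm UH is the DRH scaled by (10 mm)/d, so U_p = 1520.3 × 10/5.999 = 2530 L/s.

U_p ≈ 2530 L/s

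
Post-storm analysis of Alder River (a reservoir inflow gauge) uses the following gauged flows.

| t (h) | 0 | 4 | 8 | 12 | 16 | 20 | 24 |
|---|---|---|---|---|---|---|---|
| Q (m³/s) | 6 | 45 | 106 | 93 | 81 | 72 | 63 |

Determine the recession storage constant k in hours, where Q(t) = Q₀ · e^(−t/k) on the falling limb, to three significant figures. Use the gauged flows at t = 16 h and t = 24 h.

On the falling limb, Q drops from 81 to 63 m³/s between t = 16 h and t = 24 h (Δt = 8 h).
k = −Δt / ln(Q₂/Q₁) = −8 / ln(63/81) = 31.8 h.

k ≈ 31.8 h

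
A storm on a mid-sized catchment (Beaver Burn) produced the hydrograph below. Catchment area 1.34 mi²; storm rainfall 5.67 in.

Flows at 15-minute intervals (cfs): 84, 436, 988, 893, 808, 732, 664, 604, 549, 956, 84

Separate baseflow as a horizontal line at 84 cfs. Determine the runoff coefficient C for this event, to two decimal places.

ΣQ_DR = 5874 cfs; V = ΣQ_DR·Δt = 5.287 × 10^6 ft³.
Runoff depth d = V / A = 1.698 in.
C = d / P = 1.698 / 5.67 = 0.30.

C ≈ 0.30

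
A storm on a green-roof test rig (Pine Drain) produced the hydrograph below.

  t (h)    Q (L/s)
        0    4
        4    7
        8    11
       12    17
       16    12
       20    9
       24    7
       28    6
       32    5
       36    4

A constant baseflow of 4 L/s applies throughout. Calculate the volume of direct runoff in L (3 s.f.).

V ≈ 6.05 × 10^5 L

Direct-runoff ordinates (Q − Q_b): 0.0, 3.0, 7.0, 13.0, 8.0, 5.0, 3.0, 2.0, 1.0, 0.0 L/s.
ΣQ_DR = 42.00 L/s.
With Δt = 4 h = 14400 s, V = ΣQ_DR · Δt = 42.00 × 14400 = 6.05 × 10^5 L.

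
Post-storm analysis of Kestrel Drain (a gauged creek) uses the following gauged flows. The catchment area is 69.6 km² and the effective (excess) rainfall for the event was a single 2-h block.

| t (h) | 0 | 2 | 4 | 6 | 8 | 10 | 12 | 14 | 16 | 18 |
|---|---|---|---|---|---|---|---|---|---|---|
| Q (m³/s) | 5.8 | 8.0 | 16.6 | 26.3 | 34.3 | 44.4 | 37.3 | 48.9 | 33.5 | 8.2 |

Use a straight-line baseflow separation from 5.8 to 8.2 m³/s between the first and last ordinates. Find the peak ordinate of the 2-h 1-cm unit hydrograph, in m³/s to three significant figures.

Direct runoff: 0.00, 1.93, 10.27, 19.70, 27.43, 37.27, 29.90, 41.23, 25.57, 0.00 m³/s; ΣQ_DR = 193.3 m³/s, peak = 41.23 m³/s.
Runoff depth d = ΣQ_DR·Δt / A = 193.3 × 7200 / (69.6 km²) = 20.00 mm.
The 1-cm UH is the DRH scaled by (10 mm)/d, so U_p = 41.23 × 10/20.00 = 20.6 m³/s.

U_p ≈ 20.6 m³/s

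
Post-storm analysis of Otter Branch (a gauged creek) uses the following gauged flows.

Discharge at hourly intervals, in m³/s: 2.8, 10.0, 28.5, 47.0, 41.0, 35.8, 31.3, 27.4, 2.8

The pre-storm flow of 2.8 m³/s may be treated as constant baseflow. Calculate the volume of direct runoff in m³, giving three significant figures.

V ≈ 7.25 × 10^5 m³

Direct-runoff ordinates (Q − Q_b): 0.0, 7.2, 25.7, 44.2, 38.2, 33.0, 28.5, 24.6, 0.0 m³/s.
ΣQ_DR = 201.4 m³/s.
With Δt = 1 h = 3600 s, V = ΣQ_DR · Δt = 201.4 × 3600 = 7.25 × 10^5 m³.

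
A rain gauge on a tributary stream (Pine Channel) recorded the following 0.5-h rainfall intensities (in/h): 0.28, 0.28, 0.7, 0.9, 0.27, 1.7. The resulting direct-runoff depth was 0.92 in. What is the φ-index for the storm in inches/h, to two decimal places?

φ ≈ 0.49 in/h

Only the 3 blocks with intensity above φ contribute runoff: 0.7, 0.9, 1.7 in/h.
Σ(I−φ)·Δt = d  ⇒  (0.7+0.9+1.7 − 3φ)·0.5 = 0.92
φ = (3.300 − 0.92/0.5) / 3 = 0.49 in/h.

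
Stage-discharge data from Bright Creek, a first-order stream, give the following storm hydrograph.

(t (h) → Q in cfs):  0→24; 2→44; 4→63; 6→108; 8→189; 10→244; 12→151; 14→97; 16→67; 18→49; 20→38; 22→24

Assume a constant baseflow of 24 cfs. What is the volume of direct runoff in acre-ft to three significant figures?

Direct-runoff ordinates (Q − Q_b): 0.0, 20.0, 39.0, 84.0, 165.0, 220.0, 127.0, 73.0, 43.0, 25.0, 14.0, 0.0 cfs.
ΣQ_DR = 810.0 cfs.
With Δt = 2 h = 7200 s, V = ΣQ_DR · Δt = 810.0 × 7200 = 5.83 × 10^6 ft³ = 134 acre-ft.

V ≈ 134 acre-ft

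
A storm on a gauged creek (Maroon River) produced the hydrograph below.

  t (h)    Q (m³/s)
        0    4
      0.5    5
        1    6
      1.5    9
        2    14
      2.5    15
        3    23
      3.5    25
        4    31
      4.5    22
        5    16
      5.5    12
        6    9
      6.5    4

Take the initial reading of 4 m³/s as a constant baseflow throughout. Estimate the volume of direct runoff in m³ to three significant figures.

V ≈ 2.50 × 10^5 m³

Direct-runoff ordinates (Q − Q_b): 0.0, 1.0, 2.0, 5.0, 10.0, 11.0, 19.0, 21.0, 27.0, 18.0, 12.0, 8.0, 5.0, 0.0 m³/s.
ΣQ_DR = 139.0 m³/s.
With Δt = 0.5 h = 1800 s, V = ΣQ_DR · Δt = 139.0 × 1800 = 2.50 × 10^5 m³.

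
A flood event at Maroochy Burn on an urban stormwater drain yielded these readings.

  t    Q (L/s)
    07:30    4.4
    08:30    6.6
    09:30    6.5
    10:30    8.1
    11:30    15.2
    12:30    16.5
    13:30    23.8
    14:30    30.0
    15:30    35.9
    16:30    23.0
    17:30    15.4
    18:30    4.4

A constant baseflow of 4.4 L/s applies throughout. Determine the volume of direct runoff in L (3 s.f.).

Direct-runoff ordinates (Q − Q_b): 0.0, 2.2, 2.1, 3.7, 10.8, 12.1, 19.4, 25.6, 31.5, 18.6, 11.0, 0.0 L/s.
ΣQ_DR = 137.0 L/s.
With Δt = 1 h = 3600 s, V = ΣQ_DR · Δt = 137.0 × 3600 = 4.93 × 10^5 L.

V ≈ 4.93 × 10^5 L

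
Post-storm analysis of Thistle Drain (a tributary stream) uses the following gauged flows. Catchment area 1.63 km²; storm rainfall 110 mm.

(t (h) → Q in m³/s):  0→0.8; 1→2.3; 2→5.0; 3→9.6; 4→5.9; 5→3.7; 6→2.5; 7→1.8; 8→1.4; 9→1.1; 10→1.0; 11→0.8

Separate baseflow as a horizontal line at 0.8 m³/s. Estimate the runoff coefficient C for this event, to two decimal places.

ΣQ_DR = 26.30 m³/s; V = ΣQ_DR·Δt = 94680 m³.
Runoff depth d = V / A = 58.09 mm.
C = d / P = 58.09 / 110 = 0.53.

C ≈ 0.53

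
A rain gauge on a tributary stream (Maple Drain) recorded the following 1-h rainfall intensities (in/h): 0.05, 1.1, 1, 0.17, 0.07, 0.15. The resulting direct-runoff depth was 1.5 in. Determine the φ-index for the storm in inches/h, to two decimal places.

Only the 2 blocks with intensity above φ contribute runoff: 1.1, 1 in/h.
Σ(I−φ)·Δt = d  ⇒  (1.1+1 − 2φ)·1 = 1.5
φ = (2.100 − 1.5/1) / 2 = 0.30 in/h.

φ ≈ 0.30 in/h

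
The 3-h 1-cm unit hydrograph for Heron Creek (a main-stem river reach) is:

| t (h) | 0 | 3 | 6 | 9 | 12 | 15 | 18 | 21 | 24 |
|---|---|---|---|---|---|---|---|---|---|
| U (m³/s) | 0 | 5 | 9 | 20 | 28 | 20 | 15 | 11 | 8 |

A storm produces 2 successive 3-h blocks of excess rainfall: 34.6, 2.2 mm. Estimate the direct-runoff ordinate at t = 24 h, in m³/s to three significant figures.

Q ≈ 30.1 m³/s

By discrete convolution, Q_j = Σ (P_i / 10 mm) · U_{j−i}.
At t = 24 h (j=8): Q = (34.6/10)·8 + (2.2/10)·11 = 30.1 m³/s.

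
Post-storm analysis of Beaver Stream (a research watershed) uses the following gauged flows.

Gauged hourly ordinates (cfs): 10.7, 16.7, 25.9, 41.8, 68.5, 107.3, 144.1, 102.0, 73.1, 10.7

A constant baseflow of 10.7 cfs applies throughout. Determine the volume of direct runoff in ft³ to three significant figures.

Direct-runoff ordinates (Q − Q_b): 0.0, 6.0, 15.2, 31.1, 57.8, 96.6, 133.4, 91.3, 62.4, 0.0 cfs.
ΣQ_DR = 493.8 cfs.
With Δt = 1 h = 3600 s, V = ΣQ_DR · Δt = 493.8 × 3600 = 1.78 × 10^6 ft³.

V ≈ 1.78 × 10^6 ft³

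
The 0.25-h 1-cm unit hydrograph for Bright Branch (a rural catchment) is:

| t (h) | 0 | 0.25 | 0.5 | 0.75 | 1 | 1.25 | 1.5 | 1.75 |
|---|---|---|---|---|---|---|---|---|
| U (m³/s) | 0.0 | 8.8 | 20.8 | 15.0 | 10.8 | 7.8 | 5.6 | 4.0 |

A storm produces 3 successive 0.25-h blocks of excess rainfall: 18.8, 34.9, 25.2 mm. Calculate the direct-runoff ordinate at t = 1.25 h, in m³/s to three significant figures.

Q ≈ 90.2 m³/s

By discrete convolution, Q_j = Σ (P_i / 10 mm) · U_{j−i}.
At t = 1.25 h (j=5): Q = (18.8/10)·7.8 + (34.9/10)·10.8 + (25.2/10)·15.0 = 90.2 m³/s.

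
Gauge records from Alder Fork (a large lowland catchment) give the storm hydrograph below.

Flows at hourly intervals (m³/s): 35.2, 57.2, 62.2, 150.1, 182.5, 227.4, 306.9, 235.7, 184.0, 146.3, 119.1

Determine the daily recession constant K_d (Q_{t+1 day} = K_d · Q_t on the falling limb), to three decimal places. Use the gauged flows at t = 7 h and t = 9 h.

K_d ≈ 0.003

Between t = 7 h and t = 9 h the flow falls from 235.7 to 146.3 m³/s over 2×1 h = 2 h.
Per-interval ratio K = (146.3/235.7)^(1/2) = 0.7878; K_d = K^(24/1) = 0.003.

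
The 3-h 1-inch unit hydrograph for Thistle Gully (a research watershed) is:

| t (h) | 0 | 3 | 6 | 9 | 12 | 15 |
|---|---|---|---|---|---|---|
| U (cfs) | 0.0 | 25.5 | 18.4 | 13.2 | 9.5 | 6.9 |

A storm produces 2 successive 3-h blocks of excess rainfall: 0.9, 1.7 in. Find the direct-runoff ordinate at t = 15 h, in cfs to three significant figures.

By discrete convolution, Q_j = Σ (P_i / 1 in) · U_{j−i}.
At t = 15 h (j=5): Q = (0.9/1)·6.9 + (1.7/1)·9.5 = 22.4 cfs.

Q ≈ 22.4 cfs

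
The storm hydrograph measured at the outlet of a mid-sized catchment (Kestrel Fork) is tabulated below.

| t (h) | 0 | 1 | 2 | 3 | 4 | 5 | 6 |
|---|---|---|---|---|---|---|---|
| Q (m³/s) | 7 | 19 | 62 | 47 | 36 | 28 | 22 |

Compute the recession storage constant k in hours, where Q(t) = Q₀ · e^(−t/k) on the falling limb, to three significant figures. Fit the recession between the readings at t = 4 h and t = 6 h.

k ≈ 4.06 h

On the falling limb, Q drops from 36 to 22 m³/s between t = 4 h and t = 6 h (Δt = 2 h).
k = −Δt / ln(Q₂/Q₁) = −2 / ln(22/36) = 4.06 h.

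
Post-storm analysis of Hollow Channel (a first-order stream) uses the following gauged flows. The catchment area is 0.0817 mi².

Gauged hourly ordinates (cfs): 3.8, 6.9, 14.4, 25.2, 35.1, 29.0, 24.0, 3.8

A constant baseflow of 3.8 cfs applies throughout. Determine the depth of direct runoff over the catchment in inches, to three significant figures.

d ≈ 2.12 in

Direct runoff: 0.0, 3.1, 10.6, 21.4, 31.3, 25.2, 20.2, 0.0 cfs; ΣQ_DR = 111.8 cfs.
V = ΣQ_DR · Δt = 111.8 × 3600 s = 4.025 × 10^5 ft³.
Over A = 0.0817 mi², depth = V / A = 2.12 in.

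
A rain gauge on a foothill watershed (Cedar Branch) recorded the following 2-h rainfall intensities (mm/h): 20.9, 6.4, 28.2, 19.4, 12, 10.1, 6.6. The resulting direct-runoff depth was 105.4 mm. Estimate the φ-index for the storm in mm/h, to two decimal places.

Only the 5 blocks with intensity above φ contribute runoff: 20.9, 28.2, 19.4, 12, 10.1 mm/h.
Σ(I−φ)·Δt = d  ⇒  (20.9+28.2+19.4+12+10.1 − 5φ)·2 = 105.4
φ = (90.60 − 105.4/2) / 5 = 7.58 mm/h.

φ ≈ 7.58 mm/h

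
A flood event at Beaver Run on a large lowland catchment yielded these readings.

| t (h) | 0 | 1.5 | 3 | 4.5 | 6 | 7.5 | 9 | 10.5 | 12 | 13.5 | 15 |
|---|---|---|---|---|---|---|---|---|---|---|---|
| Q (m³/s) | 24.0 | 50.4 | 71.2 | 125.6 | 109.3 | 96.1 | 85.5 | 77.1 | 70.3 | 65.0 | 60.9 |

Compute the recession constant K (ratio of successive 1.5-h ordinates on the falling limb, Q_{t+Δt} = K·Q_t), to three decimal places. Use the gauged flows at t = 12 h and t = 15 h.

K ≈ 0.931

Using the recession-limb readings at t = 12 h and t = 15 h: Q falls from 70.3 to 60.9 m³/s over 2 intervals.
K = (Q₂/Q₁)^(1/2) = (60.9/70.3)^(1/2) = 0.931.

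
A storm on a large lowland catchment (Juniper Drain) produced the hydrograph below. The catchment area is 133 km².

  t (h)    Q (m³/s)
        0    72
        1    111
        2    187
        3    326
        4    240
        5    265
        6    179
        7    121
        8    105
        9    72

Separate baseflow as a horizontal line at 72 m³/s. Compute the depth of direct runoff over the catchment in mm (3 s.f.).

d ≈ 25.9 mm

Direct runoff: 0.0, 39.0, 115.0, 254.0, 168.0, 193.0, 107.0, 49.0, 33.0, 0.0 m³/s; ΣQ_DR = 958.0 m³/s.
V = ΣQ_DR · Δt = 958.0 × 3600 s = 3.449 × 10^6 m³.
Over A = 133 km², depth = V / A = 25.9 mm.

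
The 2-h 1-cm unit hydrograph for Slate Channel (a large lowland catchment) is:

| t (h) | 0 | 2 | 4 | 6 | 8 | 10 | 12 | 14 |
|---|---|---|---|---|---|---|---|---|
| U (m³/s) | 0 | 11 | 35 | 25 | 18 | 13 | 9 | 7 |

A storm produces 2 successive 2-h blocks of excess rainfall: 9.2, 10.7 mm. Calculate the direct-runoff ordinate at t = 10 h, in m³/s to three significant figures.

By discrete convolution, Q_j = Σ (P_i / 10 mm) · U_{j−i}.
At t = 10 h (j=5): Q = (9.2/10)·13 + (10.7/10)·18 = 31.2 m³/s.

Q ≈ 31.2 m³/s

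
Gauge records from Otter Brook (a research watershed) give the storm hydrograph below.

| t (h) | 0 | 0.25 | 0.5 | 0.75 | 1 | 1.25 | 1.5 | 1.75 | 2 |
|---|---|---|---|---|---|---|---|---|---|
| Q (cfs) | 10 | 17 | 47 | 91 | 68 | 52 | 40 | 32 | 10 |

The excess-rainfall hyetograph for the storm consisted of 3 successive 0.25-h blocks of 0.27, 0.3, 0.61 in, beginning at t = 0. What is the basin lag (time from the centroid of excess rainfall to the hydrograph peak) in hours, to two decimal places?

t_L ≈ 0.30 h

Centroid of excess rainfall: t_c = Σ P_i·t̄_i / ΣP_i = 0.4470 h (block centres at 0.125, 0.375, 0.625 h).
Hydrograph peak occurs at t = 0.75 h, so basin lag t_L = 0.75 − 0.4470 = 0.30 h.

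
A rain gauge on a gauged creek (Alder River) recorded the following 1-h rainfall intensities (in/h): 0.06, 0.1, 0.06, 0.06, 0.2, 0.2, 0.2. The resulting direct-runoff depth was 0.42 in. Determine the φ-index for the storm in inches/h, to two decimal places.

φ ≈ 0.07 in/h

Only the 4 blocks with intensity above φ contribute runoff: 0.1, 0.2, 0.2, 0.2 in/h.
Σ(I−φ)·Δt = d  ⇒  (0.1+0.2+0.2+0.2 − 4φ)·1 = 0.42
φ = (0.7000 − 0.42/1) / 4 = 0.07 in/h.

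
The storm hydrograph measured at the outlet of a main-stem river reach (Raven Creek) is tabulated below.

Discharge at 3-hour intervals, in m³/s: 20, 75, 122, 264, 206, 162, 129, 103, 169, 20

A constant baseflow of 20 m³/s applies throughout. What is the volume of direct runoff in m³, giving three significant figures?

Direct-runoff ordinates (Q − Q_b): 0.0, 55.0, 102.0, 244.0, 186.0, 142.0, 109.0, 83.0, 149.0, 0.0 m³/s.
ΣQ_DR = 1070 m³/s.
With Δt = 3 h = 10800 s, V = ΣQ_DR · Δt = 1070 × 10800 = 1.16 × 10^7 m³.

V ≈ 1.16 × 10^7 m³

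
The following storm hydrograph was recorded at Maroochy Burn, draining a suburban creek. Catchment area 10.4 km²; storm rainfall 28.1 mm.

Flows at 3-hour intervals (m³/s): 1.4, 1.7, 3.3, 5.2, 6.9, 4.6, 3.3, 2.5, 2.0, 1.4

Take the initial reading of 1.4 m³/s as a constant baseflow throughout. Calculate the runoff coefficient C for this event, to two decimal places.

C ≈ 0.68

ΣQ_DR = 18.30 m³/s; V = ΣQ_DR·Δt = 1.976 × 10^5 m³.
Runoff depth d = V / A = 19.00 mm.
C = d / P = 19.00 / 28.1 = 0.68.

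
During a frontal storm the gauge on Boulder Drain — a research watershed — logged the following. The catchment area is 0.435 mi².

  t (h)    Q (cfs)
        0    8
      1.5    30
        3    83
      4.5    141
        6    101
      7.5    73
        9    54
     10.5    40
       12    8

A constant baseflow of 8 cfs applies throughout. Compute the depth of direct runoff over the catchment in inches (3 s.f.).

Direct runoff: 0.0, 22.0, 75.0, 133.0, 93.0, 65.0, 46.0, 32.0, 0.0 cfs; ΣQ_DR = 466.0 cfs.
V = ΣQ_DR · Δt = 466.0 × 5400 s = 2.516 × 10^6 ft³.
Over A = 0.435 mi², depth = V / A = 2.49 in.

d ≈ 2.49 in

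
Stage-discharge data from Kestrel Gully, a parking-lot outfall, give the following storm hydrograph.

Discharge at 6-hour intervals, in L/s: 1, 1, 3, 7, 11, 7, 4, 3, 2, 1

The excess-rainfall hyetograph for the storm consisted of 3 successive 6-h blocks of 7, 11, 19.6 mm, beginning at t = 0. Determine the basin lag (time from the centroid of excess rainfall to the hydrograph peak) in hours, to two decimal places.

t_L ≈ 12.99 h

Centroid of excess rainfall: t_c = Σ P_i·t̄_i / ΣP_i = 11.0106 h (block centres at 3, 9, 15 h).
Hydrograph peak occurs at t = 24 h, so basin lag t_L = 24 − 11.0106 = 12.99 h.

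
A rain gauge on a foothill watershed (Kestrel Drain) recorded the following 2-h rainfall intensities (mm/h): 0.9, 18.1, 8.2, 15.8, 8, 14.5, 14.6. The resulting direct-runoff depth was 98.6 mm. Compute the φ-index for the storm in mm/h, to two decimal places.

φ ≈ 4.98 mm/h

Only the 6 blocks with intensity above φ contribute runoff: 18.1, 8.2, 15.8, 8, 14.5, 14.6 mm/h.
Σ(I−φ)·Δt = d  ⇒  (18.1+8.2+15.8+8+14.5+14.6 − 6φ)·2 = 98.6
φ = (79.20 − 98.6/2) / 6 = 4.98 mm/h.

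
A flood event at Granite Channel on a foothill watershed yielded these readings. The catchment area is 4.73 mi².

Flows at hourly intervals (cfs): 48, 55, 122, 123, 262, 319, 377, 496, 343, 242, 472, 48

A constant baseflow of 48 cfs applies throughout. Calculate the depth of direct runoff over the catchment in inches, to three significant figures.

Direct runoff: 0.0, 7.0, 74.0, 75.0, 214.0, 271.0, 329.0, 448.0, 295.0, 194.0, 424.0, 0.0 cfs; ΣQ_DR = 2331 cfs.
V = ΣQ_DR · Δt = 2331 × 3600 s = 8.392 × 10^6 ft³.
Over A = 4.73 mi², depth = V / A = 0.764 in.

d ≈ 0.764 in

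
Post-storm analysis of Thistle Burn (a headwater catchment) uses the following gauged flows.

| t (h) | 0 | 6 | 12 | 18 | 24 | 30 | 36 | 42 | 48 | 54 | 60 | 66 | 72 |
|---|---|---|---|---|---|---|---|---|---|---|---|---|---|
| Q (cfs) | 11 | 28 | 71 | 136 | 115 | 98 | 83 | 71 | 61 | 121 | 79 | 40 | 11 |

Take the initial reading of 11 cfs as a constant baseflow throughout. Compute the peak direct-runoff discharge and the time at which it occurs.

Q_p = 125.0 cfs at t = 18 h

Subtracting baseflow gives direct-runoff ordinates: 0.0, 17.0, 60.0, 125.0, 104.0, 87.0, 72.0, 60.0, 50.0, 110.0, 68.0, 29.0, 0.0 cfs.
The maximum is 125.0 cfs, occurring at the reading for t = 18 h.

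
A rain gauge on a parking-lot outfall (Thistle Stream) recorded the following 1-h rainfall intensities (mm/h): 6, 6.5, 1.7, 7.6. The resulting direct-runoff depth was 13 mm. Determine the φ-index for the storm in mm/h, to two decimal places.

φ ≈ 2.37 mm/h

Only the 3 blocks with intensity above φ contribute runoff: 6, 6.5, 7.6 mm/h.
Σ(I−φ)·Δt = d  ⇒  (6+6.5+7.6 − 3φ)·1 = 13
φ = (20.10 − 13/1) / 3 = 2.37 mm/h.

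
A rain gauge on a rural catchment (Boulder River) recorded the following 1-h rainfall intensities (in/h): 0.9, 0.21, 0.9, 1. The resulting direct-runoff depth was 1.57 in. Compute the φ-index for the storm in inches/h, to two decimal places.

φ ≈ 0.41 in/h

Only the 3 blocks with intensity above φ contribute runoff: 0.9, 0.9, 1 in/h.
Σ(I−φ)·Δt = d  ⇒  (0.9+0.9+1 − 3φ)·1 = 1.57
φ = (2.800 − 1.57/1) / 3 = 0.41 in/h.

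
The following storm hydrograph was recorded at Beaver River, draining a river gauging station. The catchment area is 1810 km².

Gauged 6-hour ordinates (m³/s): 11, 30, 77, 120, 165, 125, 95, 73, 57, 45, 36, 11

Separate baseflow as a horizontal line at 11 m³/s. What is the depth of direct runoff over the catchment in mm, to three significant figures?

d ≈ 8.51 mm

Direct runoff: 0.0, 19.0, 66.0, 109.0, 154.0, 114.0, 84.0, 62.0, 46.0, 34.0, 25.0, 0.0 m³/s; ΣQ_DR = 713.0 m³/s.
V = ΣQ_DR · Δt = 713.0 × 21600 s = 1.540 × 10^7 m³.
Over A = 1810 km², depth = V / A = 8.51 mm.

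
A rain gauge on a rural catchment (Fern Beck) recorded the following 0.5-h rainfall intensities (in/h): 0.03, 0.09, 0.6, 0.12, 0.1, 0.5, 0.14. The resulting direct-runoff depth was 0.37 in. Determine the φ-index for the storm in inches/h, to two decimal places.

Only the 2 blocks with intensity above φ contribute runoff: 0.6, 0.5 in/h.
Σ(I−φ)·Δt = d  ⇒  (0.6+0.5 − 2φ)·0.5 = 0.37
φ = (1.100 − 0.37/0.5) / 2 = 0.18 in/h.

φ ≈ 0.18 in/h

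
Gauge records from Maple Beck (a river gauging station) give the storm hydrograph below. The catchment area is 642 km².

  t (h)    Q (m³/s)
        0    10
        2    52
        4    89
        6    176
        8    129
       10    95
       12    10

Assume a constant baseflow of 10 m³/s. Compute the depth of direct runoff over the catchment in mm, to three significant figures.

d ≈ 5.51 mm

Direct runoff: 0.0, 42.0, 79.0, 166.0, 119.0, 85.0, 0.0 m³/s; ΣQ_DR = 491.0 m³/s.
V = ΣQ_DR · Δt = 491.0 × 7200 s = 3.535 × 10^6 m³.
Over A = 642 km², depth = V / A = 5.51 mm.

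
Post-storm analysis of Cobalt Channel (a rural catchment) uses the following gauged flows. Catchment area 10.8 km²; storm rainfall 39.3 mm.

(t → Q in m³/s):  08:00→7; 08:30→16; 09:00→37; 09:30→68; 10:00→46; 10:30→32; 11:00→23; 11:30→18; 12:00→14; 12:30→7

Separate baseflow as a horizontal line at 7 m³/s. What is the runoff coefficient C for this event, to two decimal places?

ΣQ_DR = 198.0 m³/s; V = ΣQ_DR·Δt = 3.564 × 10^5 m³.
Runoff depth d = V / A = 33.00 mm.
C = d / P = 33.00 / 39.3 = 0.84.

C ≈ 0.84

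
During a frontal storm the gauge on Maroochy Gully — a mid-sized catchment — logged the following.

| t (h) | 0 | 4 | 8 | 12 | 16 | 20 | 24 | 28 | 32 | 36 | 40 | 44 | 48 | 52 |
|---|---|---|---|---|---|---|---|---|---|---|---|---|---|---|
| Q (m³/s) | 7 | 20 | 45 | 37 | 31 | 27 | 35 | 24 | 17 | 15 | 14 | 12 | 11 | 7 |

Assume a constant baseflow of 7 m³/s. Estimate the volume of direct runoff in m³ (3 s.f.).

V ≈ 2.94 × 10^6 m³

Direct-runoff ordinates (Q − Q_b): 0.0, 13.0, 38.0, 30.0, 24.0, 20.0, 28.0, 17.0, 10.0, 8.0, 7.0, 5.0, 4.0, 0.0 m³/s.
ΣQ_DR = 204.0 m³/s.
With Δt = 4 h = 14400 s, V = ΣQ_DR · Δt = 204.0 × 14400 = 2.94 × 10^6 m³.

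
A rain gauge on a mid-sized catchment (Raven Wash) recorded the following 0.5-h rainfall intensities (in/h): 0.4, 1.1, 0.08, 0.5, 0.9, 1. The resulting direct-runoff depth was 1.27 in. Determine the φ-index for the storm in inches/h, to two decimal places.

φ ≈ 0.27 in/h

Only the 5 blocks with intensity above φ contribute runoff: 0.4, 1.1, 0.5, 0.9, 1 in/h.
Σ(I−φ)·Δt = d  ⇒  (0.4+1.1+0.5+0.9+1 − 5φ)·0.5 = 1.27
φ = (3.900 − 1.27/0.5) / 5 = 0.27 in/h.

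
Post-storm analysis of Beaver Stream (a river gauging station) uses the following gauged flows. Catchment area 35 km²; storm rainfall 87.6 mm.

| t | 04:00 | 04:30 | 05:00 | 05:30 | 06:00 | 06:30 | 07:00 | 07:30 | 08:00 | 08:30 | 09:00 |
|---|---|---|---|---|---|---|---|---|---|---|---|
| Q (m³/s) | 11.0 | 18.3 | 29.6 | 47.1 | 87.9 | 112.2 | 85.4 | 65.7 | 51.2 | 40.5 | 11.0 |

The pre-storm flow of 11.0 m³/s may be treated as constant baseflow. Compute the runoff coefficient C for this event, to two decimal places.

C ≈ 0.26

ΣQ_DR = 438.9 m³/s; V = ΣQ_DR·Δt = 7.900 × 10^5 m³.
Runoff depth d = V / A = 22.57 mm.
C = d / P = 22.57 / 87.6 = 0.26.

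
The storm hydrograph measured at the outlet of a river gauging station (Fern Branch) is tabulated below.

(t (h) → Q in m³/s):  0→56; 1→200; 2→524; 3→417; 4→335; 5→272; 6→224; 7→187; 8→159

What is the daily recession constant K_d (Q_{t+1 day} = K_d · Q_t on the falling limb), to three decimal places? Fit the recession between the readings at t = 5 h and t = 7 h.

K_d ≈ 0.011

Between t = 5 h and t = 7 h the flow falls from 272 to 187 m³/s over 2×1 h = 2 h.
Per-interval ratio K = (187/272)^(1/2) = 0.8292; K_d = K^(24/1) = 0.011.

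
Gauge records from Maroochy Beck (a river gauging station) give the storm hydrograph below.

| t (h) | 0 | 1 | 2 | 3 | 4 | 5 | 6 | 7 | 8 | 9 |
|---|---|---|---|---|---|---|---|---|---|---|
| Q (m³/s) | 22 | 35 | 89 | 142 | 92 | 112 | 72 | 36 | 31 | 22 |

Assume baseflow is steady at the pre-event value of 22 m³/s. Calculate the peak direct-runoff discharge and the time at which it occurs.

Subtracting baseflow gives direct-runoff ordinates: 0.0, 13.0, 67.0, 120.0, 70.0, 90.0, 50.0, 14.0, 9.0, 0.0 m³/s.
The maximum is 120.0 m³/s, occurring at the reading for t = 3 h.

Q_p = 120.0 m³/s at t = 3 h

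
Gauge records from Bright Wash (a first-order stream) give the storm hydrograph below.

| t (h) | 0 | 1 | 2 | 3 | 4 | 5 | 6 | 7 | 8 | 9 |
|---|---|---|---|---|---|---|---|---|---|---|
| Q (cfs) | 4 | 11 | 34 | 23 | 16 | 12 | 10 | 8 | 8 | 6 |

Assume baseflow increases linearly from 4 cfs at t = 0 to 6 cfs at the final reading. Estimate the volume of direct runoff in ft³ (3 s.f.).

V ≈ 2.95 × 10^5 ft³

Direct-runoff ordinates (Q − Q_b): 0.00, 6.78, 29.56, 18.33, 11.11, 6.89, 4.67, 2.44, 2.22, 0.00 cfs.
ΣQ_DR = 82.00 cfs.
With Δt = 1 h = 3600 s, V = ΣQ_DR · Δt = 82.00 × 3600 = 2.95 × 10^5 ft³.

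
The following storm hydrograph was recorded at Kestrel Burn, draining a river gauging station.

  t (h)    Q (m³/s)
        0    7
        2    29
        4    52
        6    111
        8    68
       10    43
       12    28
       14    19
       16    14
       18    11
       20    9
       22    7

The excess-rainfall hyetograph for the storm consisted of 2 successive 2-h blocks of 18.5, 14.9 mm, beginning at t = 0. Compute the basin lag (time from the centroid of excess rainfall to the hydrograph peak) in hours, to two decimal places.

Centroid of excess rainfall: t_c = Σ P_i·t̄_i / ΣP_i = 1.8922 h (block centres at 1, 3 h).
Hydrograph peak occurs at t = 6 h, so basin lag t_L = 6 − 1.8922 = 4.11 h.

t_L ≈ 4.11 h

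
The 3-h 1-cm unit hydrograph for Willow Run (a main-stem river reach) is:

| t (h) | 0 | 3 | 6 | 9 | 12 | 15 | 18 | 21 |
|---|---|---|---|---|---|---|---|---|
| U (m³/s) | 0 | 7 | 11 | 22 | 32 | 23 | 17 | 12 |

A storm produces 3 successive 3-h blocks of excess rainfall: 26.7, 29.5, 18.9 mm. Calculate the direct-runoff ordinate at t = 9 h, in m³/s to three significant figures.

By discrete convolution, Q_j = Σ (P_i / 10 mm) · U_{j−i}.
At t = 9 h (j=3): Q = (26.7/10)·22 + (29.5/10)·11 + (18.9/10)·7 = 104 m³/s.

Q ≈ 104 m³/s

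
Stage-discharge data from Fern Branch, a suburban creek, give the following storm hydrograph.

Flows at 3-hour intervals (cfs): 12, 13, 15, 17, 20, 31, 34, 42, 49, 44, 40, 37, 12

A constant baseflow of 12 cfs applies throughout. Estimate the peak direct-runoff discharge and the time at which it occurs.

Q_p = 37.0 cfs at t = 24 h

Subtracting baseflow gives direct-runoff ordinates: 0.0, 1.0, 3.0, 5.0, 8.0, 19.0, 22.0, 30.0, 37.0, 32.0, 28.0, 25.0, 0.0 cfs.
The maximum is 37.0 cfs, occurring at the reading for t = 24 h.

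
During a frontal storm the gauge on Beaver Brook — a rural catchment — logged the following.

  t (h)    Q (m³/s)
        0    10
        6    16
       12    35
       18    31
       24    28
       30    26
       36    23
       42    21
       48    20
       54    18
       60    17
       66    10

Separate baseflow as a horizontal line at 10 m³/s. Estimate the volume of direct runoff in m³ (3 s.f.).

Direct-runoff ordinates (Q − Q_b): 0.0, 6.0, 25.0, 21.0, 18.0, 16.0, 13.0, 11.0, 10.0, 8.0, 7.0, 0.0 m³/s.
ΣQ_DR = 135.0 m³/s.
With Δt = 6 h = 21600 s, V = ΣQ_DR · Δt = 135.0 × 21600 = 2.92 × 10^6 m³.

V ≈ 2.92 × 10^6 m³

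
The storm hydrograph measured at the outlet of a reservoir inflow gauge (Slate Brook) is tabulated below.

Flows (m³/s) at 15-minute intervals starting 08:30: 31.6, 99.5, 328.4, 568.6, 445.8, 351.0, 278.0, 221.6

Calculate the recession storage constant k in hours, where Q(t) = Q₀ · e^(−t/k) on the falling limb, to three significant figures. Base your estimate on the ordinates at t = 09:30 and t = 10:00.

On the falling limb, Q drops from 445.8 to 278.0 m³/s between t = 09:30 and t = 10:00 (Δt = 0.5 h).
k = −Δt / ln(Q₂/Q₁) = −0.5 / ln(278.0/445.8) = 1.06 h.

k ≈ 1.06 h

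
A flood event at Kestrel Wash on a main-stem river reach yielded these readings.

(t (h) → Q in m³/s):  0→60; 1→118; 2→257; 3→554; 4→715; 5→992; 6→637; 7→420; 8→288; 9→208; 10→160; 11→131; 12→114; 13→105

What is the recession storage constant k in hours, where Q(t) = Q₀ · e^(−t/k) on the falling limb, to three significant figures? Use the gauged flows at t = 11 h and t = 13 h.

On the falling limb, Q drops from 131 to 105 m³/s between t = 11 h and t = 13 h (Δt = 2 h).
k = −Δt / ln(Q₂/Q₁) = −2 / ln(105/131) = 9.04 h.

k ≈ 9.04 h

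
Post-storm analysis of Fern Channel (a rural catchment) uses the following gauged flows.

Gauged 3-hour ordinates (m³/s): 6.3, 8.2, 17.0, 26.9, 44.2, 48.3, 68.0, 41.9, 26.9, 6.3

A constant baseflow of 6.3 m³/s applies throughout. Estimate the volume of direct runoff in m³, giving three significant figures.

Direct-runoff ordinates (Q − Q_b): 0.0, 1.9, 10.7, 20.6, 37.9, 42.0, 61.7, 35.6, 20.6, 0.0 m³/s.
ΣQ_DR = 231.0 m³/s.
With Δt = 3 h = 10800 s, V = ΣQ_DR · Δt = 231.0 × 10800 = 2.49 × 10^6 m³.

V ≈ 2.49 × 10^6 m³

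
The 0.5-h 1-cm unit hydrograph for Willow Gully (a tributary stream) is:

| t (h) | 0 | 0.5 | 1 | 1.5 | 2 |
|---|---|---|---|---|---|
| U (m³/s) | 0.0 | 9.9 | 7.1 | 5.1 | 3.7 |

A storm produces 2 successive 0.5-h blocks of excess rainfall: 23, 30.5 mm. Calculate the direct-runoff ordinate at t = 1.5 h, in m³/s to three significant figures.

By discrete convolution, Q_j = Σ (P_i / 10 mm) · U_{j−i}.
At t = 1.5 h (j=3): Q = (23/10)·5.1 + (30.5/10)·7.1 = 33.4 m³/s.

Q ≈ 33.4 m³/s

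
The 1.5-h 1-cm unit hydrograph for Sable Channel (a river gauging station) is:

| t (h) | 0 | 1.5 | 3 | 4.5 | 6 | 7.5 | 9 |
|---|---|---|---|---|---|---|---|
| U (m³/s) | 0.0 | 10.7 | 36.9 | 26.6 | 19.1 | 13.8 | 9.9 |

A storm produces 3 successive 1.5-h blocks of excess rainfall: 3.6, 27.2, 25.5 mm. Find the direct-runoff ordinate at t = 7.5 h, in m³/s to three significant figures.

By discrete convolution, Q_j = Σ (P_i / 10 mm) · U_{j−i}.
At t = 7.5 h (j=5): Q = (3.6/10)·13.8 + (27.2/10)·19.1 + (25.5/10)·26.6 = 125 m³/s.

Q ≈ 125 m³/s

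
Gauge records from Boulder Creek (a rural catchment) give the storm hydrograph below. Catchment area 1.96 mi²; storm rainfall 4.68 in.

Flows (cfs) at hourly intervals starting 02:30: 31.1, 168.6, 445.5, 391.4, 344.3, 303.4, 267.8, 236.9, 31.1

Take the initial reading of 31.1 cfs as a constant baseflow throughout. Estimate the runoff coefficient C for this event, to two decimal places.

ΣQ_DR = 1940 cfs; V = ΣQ_DR·Δt = 6.985 × 10^6 ft³.
Runoff depth d = V / A = 1.534 in.
C = d / P = 1.534 / 4.68 = 0.33.

C ≈ 0.33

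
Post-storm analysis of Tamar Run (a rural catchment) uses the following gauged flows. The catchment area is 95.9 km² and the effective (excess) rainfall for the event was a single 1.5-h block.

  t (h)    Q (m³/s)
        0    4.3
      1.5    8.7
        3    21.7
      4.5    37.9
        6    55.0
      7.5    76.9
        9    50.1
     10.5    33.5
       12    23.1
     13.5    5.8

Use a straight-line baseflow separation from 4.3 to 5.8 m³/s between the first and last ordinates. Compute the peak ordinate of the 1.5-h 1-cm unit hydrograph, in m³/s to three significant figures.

U_p ≈ 47.8 m³/s

Direct runoff: 0.00, 4.23, 17.07, 33.10, 50.03, 71.77, 44.80, 28.03, 17.47, 0.00 m³/s; ΣQ_DR = 266.5 m³/s, peak = 71.77 m³/s.
Runoff depth d = ΣQ_DR·Δt / A = 266.5 × 5400 / (95.9 km²) = 15.01 mm.
The 1-cm UH is the DRH scaled by (10 mm)/d, so U_p = 71.77 × 10/15.01 = 47.8 m³/s.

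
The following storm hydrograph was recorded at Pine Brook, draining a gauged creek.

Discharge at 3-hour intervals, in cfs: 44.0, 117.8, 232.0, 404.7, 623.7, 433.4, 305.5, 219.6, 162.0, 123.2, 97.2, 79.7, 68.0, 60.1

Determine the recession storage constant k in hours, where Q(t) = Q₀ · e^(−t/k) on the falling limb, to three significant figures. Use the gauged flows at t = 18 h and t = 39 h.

On the falling limb, Q drops from 305.5 to 60.1 cfs between t = 18 h and t = 39 h (Δt = 21 h).
k = −Δt / ln(Q₂/Q₁) = −21 / ln(60.1/305.5) = 12.9 h.

k ≈ 12.9 h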